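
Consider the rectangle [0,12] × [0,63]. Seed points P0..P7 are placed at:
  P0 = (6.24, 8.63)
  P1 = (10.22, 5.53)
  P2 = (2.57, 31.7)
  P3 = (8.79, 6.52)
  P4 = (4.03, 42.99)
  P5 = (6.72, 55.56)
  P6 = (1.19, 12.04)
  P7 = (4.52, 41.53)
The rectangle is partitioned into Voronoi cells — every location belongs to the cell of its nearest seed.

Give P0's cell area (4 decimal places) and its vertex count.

1. box [0,12]×[0,63]: [(0, 0) (12, 0) (12, 63) (0, 63)]
2. ⊥bis P0·P1 via (8.23,7.08): [(0, 0) (2.7154, 0) (12, 11.9202) (12, 63) (0, 63)]  |A|=700.663
3. ⊥bis P0·P2 via (4.405,20.165): [(0, 19.4642) (0, 0) (2.7154, 0) (12, 11.9202) (12, 21.3732)]  |A|=189.6879
4. ⊥bis P0·P3 via (7.515,7.575): [(0, 19.4642) (0, 0) (1.2471, 0) (12, 12.9953) (12, 21.3732)]  |A|=175.1562
5. ⊥bis P0·P4 via (5.135,25.81): [(0, 19.4642) (0, 0) (1.2471, 0) (12, 12.9953) (12, 21.3732)]  |A|=175.1562
6. ⊥bis P0·P5 via (6.48,32.095): [(0, 19.4642) (0, 0) (1.2471, 0) (12, 12.9953) (12, 21.3732)]  |A|=175.1562
7. ⊥bis P0·P6 via (3.715,10.335): [(11.0685, 21.225) (0, 4.8333) (0, 0) (1.2471, 0) (12, 12.9953) (12, 21.3732)]  |A|=94.1852
8. ⊥bis P0·P7 via (5.38,25.08): [(11.0685, 21.225) (0, 4.8333) (0, 0) (1.2471, 0) (12, 12.9953) (12, 21.3732)]  |A|=94.1852
9. canonical 6-gon: [(11.0685, 21.225) (0, 4.8333) (0, 0) (1.2471, 0) (12, 12.9953) (12, 21.3732)]
10. shoelace: 94.1852

Area of P0's cell: 94.1852 (6 vertices)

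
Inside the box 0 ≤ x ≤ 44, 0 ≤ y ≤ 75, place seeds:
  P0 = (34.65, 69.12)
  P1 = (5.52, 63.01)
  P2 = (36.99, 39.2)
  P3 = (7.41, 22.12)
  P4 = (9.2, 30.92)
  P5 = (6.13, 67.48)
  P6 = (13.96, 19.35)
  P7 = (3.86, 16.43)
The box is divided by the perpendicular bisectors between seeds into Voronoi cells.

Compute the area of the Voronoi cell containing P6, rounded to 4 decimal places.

Area of P6's cell: 736.5601

1. box [0,44]×[0,75]: [(0, 0) (44, 0) (44, 75) (0, 75)]
2. ⊥bis P6·P0 via (24.305,44.235): [(0, 54.3389) (0, 0) (44, 0) (44, 36.0475)]  |A|=1988.5015
3. ⊥bis P6·P1 via (9.74,41.18): [(24.6981, 44.0716) (0, 39.2971) (0, 0) (44, 0) (44, 36.0475)]  |A|=1802.7502
4. ⊥bis P6·P2 via (25.475,29.275): [(14.4321, 42.087) (0, 39.2971) (0, 0) (44, 0) (44, 7.7823)]  |A|=1324.5369
5. ⊥bis P6·P3 via (10.685,20.735): [(17.976, 37.9754) (1.9162, 0) (44, 0) (44, 7.7823)]  |A|=900.3381
6. ⊥bis P6·P4 via (11.58,25.135): [(24.4719, 30.4388) (12.7492, 25.616) (1.9162, 0) (44, 0) (44, 7.7823)]  |A|=840.4995
7. ⊥bis P6·P5 via (10.045,43.415): [(24.4719, 30.4388) (12.7492, 25.616) (1.9162, 0) (44, 0) (44, 7.7823)]  |A|=840.4995
8. ⊥bis P6·P7 via (8.91,17.89): [(24.4719, 30.4388) (12.7492, 25.616) (9.1422, 17.0869) (14.0822, 0) (44, 0) (44, 7.7823)]  |A|=736.5601
9. canonical 6-gon: [(24.4719, 30.4388) (12.7492, 25.616) (9.1422, 17.0869) (14.0822, 0) (44, 0) (44, 7.7823)]
10. shoelace: 736.5601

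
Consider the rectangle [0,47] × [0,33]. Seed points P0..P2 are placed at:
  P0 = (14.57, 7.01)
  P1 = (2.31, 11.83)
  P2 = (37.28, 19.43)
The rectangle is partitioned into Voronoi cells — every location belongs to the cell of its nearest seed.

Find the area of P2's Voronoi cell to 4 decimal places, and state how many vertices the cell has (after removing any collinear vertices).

1. box [0,47]×[0,33]: [(0, 0) (47, 0) (47, 33) (0, 33)]
2. ⊥bis P2·P0 via (25.925,13.22): [(33.155, 0) (47, 0) (47, 33) (15.1074, 33)]  |A|=754.671
3. ⊥bis P2·P1 via (19.795,15.63): [(16.6218, 30.2309) (33.155, 0) (47, 0) (47, 33) (16.02, 33)]  |A|=753.4075
4. canonical 5-gon: [(16.6218, 30.2309) (33.155, 0) (47, 0) (47, 33) (16.02, 33)]
5. shoelace: 753.4075

Area of P2's cell: 753.4075 (5 vertices)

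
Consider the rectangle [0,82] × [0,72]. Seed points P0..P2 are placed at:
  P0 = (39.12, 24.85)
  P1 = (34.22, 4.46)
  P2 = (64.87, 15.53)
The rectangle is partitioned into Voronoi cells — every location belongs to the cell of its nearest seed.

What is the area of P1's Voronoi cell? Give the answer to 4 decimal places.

Area of P1's cell: 885.2935

1. box [0,82]×[0,72]: [(0, 0) (82, 0) (82, 72) (0, 72)]
2. ⊥bis P1·P0 via (36.67,14.655): [(0, 23.4673) (0, 0) (82, 0) (82, 3.7616)]  |A|=1116.3842
3. ⊥bis P1·P2 via (49.545,9.995): [(48.9257, 11.7098) (0, 23.4673) (0, 0) (53.1549, 0)]  |A|=885.2935
4. canonical 4-gon: [(48.9257, 11.7098) (0, 23.4673) (0, 0) (53.1549, 0)]
5. shoelace: 885.2935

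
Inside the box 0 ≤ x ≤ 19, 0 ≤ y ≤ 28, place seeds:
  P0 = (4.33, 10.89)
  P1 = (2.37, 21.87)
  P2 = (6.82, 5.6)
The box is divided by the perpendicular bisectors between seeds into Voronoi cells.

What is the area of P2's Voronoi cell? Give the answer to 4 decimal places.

1. box [0,19]×[0,28]: [(0, 0) (19, 0) (19, 28) (0, 28)]
2. ⊥bis P2·P0 via (5.575,8.245): [(0, 5.6209) (0, 0) (19, 0) (19, 14.5641)]  |A|=191.7574
3. ⊥bis P2·P1 via (4.595,13.735): [(0, 5.6209) (0, 0) (19, 0) (19, 14.5641)]  |A|=191.7574
4. canonical 4-gon: [(0, 5.6209) (0, 0) (19, 0) (19, 14.5641)]
5. shoelace: 191.7574

Area of P2's cell: 191.7574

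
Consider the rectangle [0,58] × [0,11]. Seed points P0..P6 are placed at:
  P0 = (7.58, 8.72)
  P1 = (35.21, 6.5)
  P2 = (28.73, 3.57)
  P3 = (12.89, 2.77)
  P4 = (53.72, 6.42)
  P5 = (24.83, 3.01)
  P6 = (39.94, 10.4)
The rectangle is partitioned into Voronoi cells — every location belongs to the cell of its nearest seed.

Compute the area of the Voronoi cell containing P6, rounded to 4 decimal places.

Area of P6's cell: 65.8129

1. box [0,58]×[0,11]: [(0, 0) (58, 0) (58, 11) (0, 11)]
2. ⊥bis P6·P0 via (23.76,9.56): [(24.2563, 0) (58, 0) (58, 11) (23.6852, 11)]  |A|=374.3214
3. ⊥bis P6·P1 via (37.575,8.45): [(44.5422, 0) (58, 0) (58, 11) (35.4725, 11)]  |A|=197.9192
4. ⊥bis P6·P2 via (34.335,6.985): [(44.5422, 0) (58, 0) (58, 11) (35.4725, 11)]  |A|=197.9192
5. ⊥bis P6·P3 via (26.415,6.585): [(44.5422, 0) (58, 0) (58, 11) (35.4725, 11)]  |A|=197.9192
6. ⊥bis P6·P4 via (46.83,8.41): [(44.4376, 0.1269) (47.5781, 11) (35.4725, 11)]  |A|=65.8129
7. ⊥bis P6·P5 via (32.385,6.705): [(44.4376, 0.1269) (47.5781, 11) (35.4725, 11)]  |A|=65.8129
8. canonical 3-gon: [(44.4376, 0.1269) (47.5781, 11) (35.4725, 11)]
9. shoelace: 65.8129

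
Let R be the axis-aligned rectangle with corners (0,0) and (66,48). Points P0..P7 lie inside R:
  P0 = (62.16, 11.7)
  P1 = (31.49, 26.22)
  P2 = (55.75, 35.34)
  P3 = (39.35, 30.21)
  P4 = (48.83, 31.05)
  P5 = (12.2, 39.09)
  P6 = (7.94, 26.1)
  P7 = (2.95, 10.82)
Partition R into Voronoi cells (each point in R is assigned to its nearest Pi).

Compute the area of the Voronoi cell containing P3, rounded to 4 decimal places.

Area of P3's cell: 330.3411

1. box [0,66]×[0,48]: [(0, 0) (66, 0) (66, 48) (0, 48)]
2. ⊥bis P3·P0 via (50.755,20.955): [(0, 0) (33.7503, 0) (66, 39.7415) (66, 48) (0, 48)]  |A|=2527.1741
3. ⊥bis P3·P1 via (35.42,28.215): [(43.5885, 12.1237) (66, 39.7415) (66, 48) (25.3765, 48)]  |A|=821.2541
4. ⊥bis P3·P2 via (47.55,32.775): [(43.5885, 12.1237) (51.1104, 21.3929) (42.7875, 48) (25.3765, 48)]  |A|=450.9634
5. ⊥bis P3·P4 via (44.09,30.63): [(43.5885, 12.1237) (45.519, 14.5026) (42.5509, 48) (25.3765, 48)]  |A|=343.9415
6. ⊥bis P3·P5 via (25.775,34.65): [(28.2743, 42.2915) (43.5885, 12.1237) (45.519, 14.5026) (42.5509, 48) (30.1414, 48)]  |A|=330.3411
7. ⊥bis P3·P6 via (23.645,28.155): [(28.2743, 42.2915) (43.5885, 12.1237) (45.519, 14.5026) (42.5509, 48) (30.1414, 48)]  |A|=330.3411
8. ⊥bis P3·P7 via (21.15,20.515): [(28.2743, 42.2915) (43.5885, 12.1237) (45.519, 14.5026) (42.5509, 48) (30.1414, 48)]  |A|=330.3411
9. canonical 5-gon: [(28.2743, 42.2915) (43.5885, 12.1237) (45.519, 14.5026) (42.5509, 48) (30.1414, 48)]
10. shoelace: 330.3411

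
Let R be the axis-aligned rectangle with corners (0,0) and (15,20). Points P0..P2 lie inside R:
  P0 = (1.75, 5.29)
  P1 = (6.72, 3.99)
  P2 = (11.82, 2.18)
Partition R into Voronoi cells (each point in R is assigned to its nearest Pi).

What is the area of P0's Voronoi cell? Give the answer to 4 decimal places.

1. box [0,15]×[0,20]: [(0, 0) (15, 0) (15, 20) (0, 20)]
2. ⊥bis P0·P1 via (4.235,4.64): [(0, 0) (3.0213, 0) (8.2527, 20) (0, 20)]  |A|=112.7402
3. ⊥bis P0·P2 via (6.785,3.735): [(0, 0) (3.0213, 0) (8.2527, 20) (0, 20)]  |A|=112.7402
4. canonical 4-gon: [(0, 0) (3.0213, 0) (8.2527, 20) (0, 20)]
5. shoelace: 112.7402

Area of P0's cell: 112.7402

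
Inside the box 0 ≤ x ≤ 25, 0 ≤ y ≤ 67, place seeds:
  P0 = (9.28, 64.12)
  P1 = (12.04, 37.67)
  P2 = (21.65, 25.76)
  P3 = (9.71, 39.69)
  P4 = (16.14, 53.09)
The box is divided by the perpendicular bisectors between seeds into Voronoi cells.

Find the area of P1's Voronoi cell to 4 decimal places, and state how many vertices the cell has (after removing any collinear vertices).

Area of P1's cell: 253.6466 (5 vertices)

1. box [0,25]×[0,67]: [(0, 0) (25, 0) (25, 67) (0, 67)]
2. ⊥bis P1·P0 via (10.66,50.895): [(0, 49.7827) (0, 0) (25, 0) (25, 52.3913)]  |A|=1277.175
3. ⊥bis P1·P2 via (16.845,31.715): [(0, 49.7827) (0, 18.123) (25, 38.2951) (25, 52.3913)]  |A|=571.9479
4. ⊥bis P1·P3 via (10.875,38.68): [(22.5395, 52.1346) (0, 26.1361) (0, 18.123) (25, 38.2951) (25, 52.3913)]  |A|=305.4567
5. ⊥bis P1·P4 via (14.09,45.38): [(16.1977, 44.8196) (0, 26.1361) (0, 18.123) (25, 38.2951) (25, 42.4792)]  |A|=253.6466
6. canonical 5-gon: [(16.1977, 44.8196) (0, 26.1361) (0, 18.123) (25, 38.2951) (25, 42.4792)]
7. shoelace: 253.6466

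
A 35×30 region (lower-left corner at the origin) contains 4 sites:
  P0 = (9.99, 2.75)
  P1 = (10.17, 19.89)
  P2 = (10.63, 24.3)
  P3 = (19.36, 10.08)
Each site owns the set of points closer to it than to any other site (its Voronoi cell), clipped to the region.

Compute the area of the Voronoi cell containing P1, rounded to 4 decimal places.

Area of P1's cell: 177.3087

1. box [0,35]×[0,30]: [(0, 0) (35, 0) (35, 30) (0, 30)]
2. ⊥bis P1·P0 via (10.08,11.32): [(0, 11.4259) (35, 11.0583) (35, 30) (0, 30)]  |A|=656.5273
3. ⊥bis P1·P2 via (10.4,22.095): [(0, 23.1798) (0, 11.4259) (35, 11.0583) (35, 19.529)]  |A|=353.9317
4. ⊥bis P1·P3 via (14.765,14.985): [(21.1569, 20.973) (0, 23.1798) (0, 11.4259) (10.8442, 11.312)]  |A|=177.3087
5. canonical 4-gon: [(21.1569, 20.973) (0, 23.1798) (0, 11.4259) (10.8442, 11.312)]
6. shoelace: 177.3087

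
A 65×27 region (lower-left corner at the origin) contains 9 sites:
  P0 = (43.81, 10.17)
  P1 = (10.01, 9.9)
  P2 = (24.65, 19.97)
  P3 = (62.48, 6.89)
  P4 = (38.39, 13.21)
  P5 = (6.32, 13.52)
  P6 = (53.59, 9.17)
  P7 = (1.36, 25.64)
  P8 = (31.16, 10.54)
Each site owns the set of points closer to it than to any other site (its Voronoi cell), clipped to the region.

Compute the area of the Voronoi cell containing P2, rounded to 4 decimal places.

Area of P2's cell: 249.6783

1. box [0,65]×[0,27]: [(0, 0) (65, 0) (65, 27) (0, 27)]
2. ⊥bis P2·P0 via (34.23,15.07): [(0, 0) (26.522, 0) (40.332, 27) (0, 27)]  |A|=902.5283
3. ⊥bis P2·P1 via (17.33,14.935): [(26.983, 0.9013) (40.332, 27) (9.0312, 27)]  |A|=408.455
4. ⊥bis P2·P3 via (43.565,13.43): [(26.983, 0.9013) (40.332, 27) (9.0312, 27)]  |A|=408.455
5. ⊥bis P2·P4 via (31.52,16.59): [(25.128, 3.598) (36.6417, 27) (9.0312, 27)]  |A|=323.0695
6. ⊥bis P2·P5 via (15.485,16.745): [(14.8566, 18.531) (25.128, 3.598) (36.6417, 27) (11.8764, 27)]  |A|=311.0212
7. ⊥bis P2·P6 via (39.12,14.57): [(14.8566, 18.531) (25.128, 3.598) (36.6417, 27) (11.8764, 27)]  |A|=311.0212
8. ⊥bis P2·P7 via (13.005,22.805): [(13.1471, 23.3889) (14.8566, 18.531) (25.128, 3.598) (36.6417, 27) (14.0263, 27)]  |A|=307.1395
9. ⊥bis P2·P8 via (27.905,15.255): [(13.1471, 23.3889) (14.8566, 18.531) (20.5855, 10.202) (32.3847, 18.3476) (36.6417, 27) (14.0263, 27)]  |A|=249.6783
10. canonical 6-gon: [(13.1471, 23.3889) (14.8566, 18.531) (20.5855, 10.202) (32.3847, 18.3476) (36.6417, 27) (14.0263, 27)]
11. shoelace: 249.6783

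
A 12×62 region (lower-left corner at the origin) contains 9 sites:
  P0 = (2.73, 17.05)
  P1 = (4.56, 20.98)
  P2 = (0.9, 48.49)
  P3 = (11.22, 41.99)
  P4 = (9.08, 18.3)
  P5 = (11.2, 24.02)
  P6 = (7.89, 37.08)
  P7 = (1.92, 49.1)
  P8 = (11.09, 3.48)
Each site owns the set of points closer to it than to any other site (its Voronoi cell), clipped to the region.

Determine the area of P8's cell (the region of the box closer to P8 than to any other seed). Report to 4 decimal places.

Area of P8's cell: 111.1790

1. box [0,12]×[0,62]: [(0, 0) (12, 0) (12, 62) (0, 62)]
2. ⊥bis P8·P0 via (6.91,10.265): [(0, 6.008) (0, 0) (12, 0) (12, 13.4008)]  |A|=116.4526
3. ⊥bis P8·P1 via (7.825,12.23): [(0, 6.008) (0, 0) (12, 0) (12, 13.4008)]  |A|=116.4526
4. ⊥bis P8·P2 via (5.995,25.985): [(0, 6.008) (0, 0) (12, 0) (12, 13.4008)]  |A|=116.4526
5. ⊥bis P8·P3 via (11.155,22.735): [(0, 6.008) (0, 0) (12, 0) (12, 13.4008)]  |A|=116.4526
6. ⊥bis P8·P4 via (10.085,10.89): [(7.3146, 10.5143) (0, 6.008) (0, 0) (12, 0) (12, 11.1497)]  |A|=111.179
7. ⊥bis P8·P5 via (11.145,13.75): [(7.3146, 10.5143) (0, 6.008) (0, 0) (12, 0) (12, 11.1497)]  |A|=111.179
8. ⊥bis P8·P6 via (9.49,20.28): [(7.3146, 10.5143) (0, 6.008) (0, 0) (12, 0) (12, 11.1497)]  |A|=111.179
9. ⊥bis P8·P7 via (6.505,26.29): [(7.3146, 10.5143) (0, 6.008) (0, 0) (12, 0) (12, 11.1497)]  |A|=111.179
10. canonical 5-gon: [(7.3146, 10.5143) (0, 6.008) (0, 0) (12, 0) (12, 11.1497)]
11. shoelace: 111.179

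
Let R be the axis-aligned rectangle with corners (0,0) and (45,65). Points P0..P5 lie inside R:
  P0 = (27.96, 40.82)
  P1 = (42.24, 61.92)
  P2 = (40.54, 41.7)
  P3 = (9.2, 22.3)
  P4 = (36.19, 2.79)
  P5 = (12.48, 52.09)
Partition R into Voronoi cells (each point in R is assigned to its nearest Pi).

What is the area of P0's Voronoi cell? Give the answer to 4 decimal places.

Area of P0's cell: 468.8529

1. box [0,45]×[0,65]: [(0, 0) (45, 0) (45, 65) (0, 65)]
2. ⊥bis P0·P1 via (35.1,51.37): [(0, 0) (45, 0) (45, 44.6699) (14.9604, 65) (0, 65)]  |A|=2619.6464
3. ⊥bis P0·P2 via (34.25,41.26): [(0, 0) (37.1362, 0) (33.4654, 52.4763) (14.9604, 65) (0, 65)]  |A|=2155.691
4. ⊥bis P0·P3 via (18.58,31.56): [(0, 50.3808) (36.1753, 13.7367) (33.4654, 52.4763) (14.9604, 65) (0, 65)]  |A|=989.3567
5. ⊥bis P0·P4 via (32.075,21.805): [(0, 50.3808) (28.8905, 21.1159) (35.5582, 22.5588) (33.4654, 52.4763) (14.9604, 65) (0, 65)]  |A|=959.4999
6. ⊥bis P0·P5 via (20.22,46.455): [(13.2826, 36.9261) (28.8905, 21.1159) (35.5582, 22.5588) (33.4654, 52.4763) (27.5288, 56.494)]  |A|=468.8529
7. canonical 5-gon: [(13.2826, 36.9261) (28.8905, 21.1159) (35.5582, 22.5588) (33.4654, 52.4763) (27.5288, 56.494)]
8. shoelace: 468.8529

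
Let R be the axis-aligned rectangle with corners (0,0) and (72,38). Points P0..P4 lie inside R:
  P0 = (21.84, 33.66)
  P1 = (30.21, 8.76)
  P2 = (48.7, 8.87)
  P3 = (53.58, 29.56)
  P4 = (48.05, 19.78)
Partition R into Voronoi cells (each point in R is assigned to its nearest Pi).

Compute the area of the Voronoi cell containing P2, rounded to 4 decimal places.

1. box [0,72]×[0,38]: [(0, 0) (72, 0) (72, 38) (0, 38)]
2. ⊥bis P2·P0 via (35.27,21.265): [(15.6438, 0) (72, 0) (72, 38) (50.7153, 38)]  |A|=1475.1769
3. ⊥bis P2·P1 via (39.455,8.815): [(39.3546, 25.6907) (39.5074, 0) (72, 0) (72, 38) (50.7153, 38)]  |A|=1168.6406
4. ⊥bis P2·P3 via (51.14,19.215): [(39.3766, 21.9895) (39.5074, 0) (72, 0) (72, 14.2949)]  |A|=590.4223
5. ⊥bis P2·P4 via (48.375,14.325): [(67.1339, 15.4426) (39.4254, 13.7918) (39.5074, 0) (72, 0) (72, 14.2949)]  |A|=476.8082
6. canonical 5-gon: [(67.1339, 15.4426) (39.4254, 13.7918) (39.5074, 0) (72, 0) (72, 14.2949)]
7. shoelace: 476.8082

Area of P2's cell: 476.8082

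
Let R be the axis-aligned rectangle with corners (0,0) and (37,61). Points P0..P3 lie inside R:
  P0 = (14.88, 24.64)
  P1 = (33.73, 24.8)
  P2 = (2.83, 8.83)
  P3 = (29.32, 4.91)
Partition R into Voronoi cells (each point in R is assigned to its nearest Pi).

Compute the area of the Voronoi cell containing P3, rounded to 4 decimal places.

1. box [0,37]×[0,61]: [(0, 0) (37, 0) (37, 61) (0, 61)]
2. ⊥bis P3·P0 via (22.1,14.775): [(1.9123, 0) (37, 0) (37, 25.68)]  |A|=450.5267
3. ⊥bis P3·P1 via (31.525,14.855): [(24.3753, 16.4402) (1.9123, 0) (37, 0) (37, 13.6411)]  |A|=374.5326
4. ⊥bis P3·P2 via (16.075,6.87): [(24.3753, 16.4402) (16.6551, 10.79) (15.0584, 0) (37, 0) (37, 13.6411)]  |A|=303.6096
5. canonical 5-gon: [(24.3753, 16.4402) (16.6551, 10.79) (15.0584, 0) (37, 0) (37, 13.6411)]
6. shoelace: 303.6096

Area of P3's cell: 303.6096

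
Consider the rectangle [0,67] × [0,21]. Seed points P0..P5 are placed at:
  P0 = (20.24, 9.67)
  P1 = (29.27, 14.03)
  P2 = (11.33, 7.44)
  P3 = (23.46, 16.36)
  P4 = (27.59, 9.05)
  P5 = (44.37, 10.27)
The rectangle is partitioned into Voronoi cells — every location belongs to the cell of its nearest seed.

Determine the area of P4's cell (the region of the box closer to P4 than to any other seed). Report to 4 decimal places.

1. box [0,67]×[0,21]: [(0, 0) (67, 0) (67, 21) (0, 21)]
2. ⊥bis P4·P0 via (23.915,9.36): [(23.1254, 0) (67, 0) (67, 21) (24.8969, 21)]  |A|=902.7656
3. ⊥bis P4·P1 via (28.43,11.54): [(24.2187, 12.9607) (23.1254, 0) (62.6379, 0)]  |A|=256.0536
4. ⊥bis P4·P2 via (19.46,8.245): [(24.2187, 12.9607) (23.1254, 0) (62.6379, 0)]  |A|=256.0536
5. ⊥bis P4·P3 via (25.525,12.705): [(25.32, 12.5892) (24.1307, 11.9173) (23.1254, 0) (62.6379, 0)]  |A|=255.4628
6. ⊥bis P4·P5 via (35.98,9.66): [(36.0297, 8.9762) (25.32, 12.5892) (24.1307, 11.9173) (23.1254, 0) (36.6823, 0)]  |A|=138.9712
7. canonical 5-gon: [(36.0297, 8.9762) (25.32, 12.5892) (24.1307, 11.9173) (23.1254, 0) (36.6823, 0)]
8. shoelace: 138.9712

Area of P4's cell: 138.9712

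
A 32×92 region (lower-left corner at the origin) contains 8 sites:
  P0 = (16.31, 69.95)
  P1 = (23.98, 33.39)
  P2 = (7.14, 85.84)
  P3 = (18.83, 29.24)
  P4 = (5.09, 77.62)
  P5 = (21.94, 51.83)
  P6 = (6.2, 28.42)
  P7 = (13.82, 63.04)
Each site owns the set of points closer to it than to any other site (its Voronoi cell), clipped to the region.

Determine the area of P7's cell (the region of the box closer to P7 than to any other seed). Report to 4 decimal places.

1. box [0,32]×[0,92]: [(0, 0) (32, 0) (32, 92) (0, 92)]
2. ⊥bis P7·P0 via (15.065,66.495): [(0, 71.9236) (0, 0) (32, 0) (32, 60.3925)]  |A|=2117.0584
3. ⊥bis P7·P1 via (18.9,48.215): [(0, 71.9236) (0, 41.7386) (32, 52.7039) (32, 60.3925)]  |A|=605.9777
4. ⊥bis P7·P2 via (10.48,74.44): [(0.8481, 71.618) (0, 71.3695) (0, 41.7386) (32, 52.7039) (32, 60.3925)]  |A|=605.7427
5. ⊥bis P7·P3 via (16.325,46.14): [(0.8481, 71.618) (0, 71.3695) (0, 43.7202) (10.1913, 45.2308) (32, 52.7039) (32, 60.3925)]  |A|=595.6453
6. ⊥bis P7·P4 via (9.455,70.33): [(7.5642, 69.1979) (0, 64.6687) (0, 43.7202) (10.1913, 45.2308) (32, 52.7039) (32, 60.3925)]  |A|=568.4411
7. ⊥bis P7·P5 via (17.88,57.435): [(25.2974, 62.8078) (7.5642, 69.1979) (0, 64.6687) (0, 44.4836)]  |A|=319.6416
8. ⊥bis P7·P6 via (10.01,45.73): [(3.6525, 47.1293) (25.2974, 62.8078) (7.5642, 69.1979) (0, 64.6687) (0, 47.9332)]  |A|=313.3416
9. canonical 5-gon: [(3.6525, 47.1293) (25.2974, 62.8078) (7.5642, 69.1979) (0, 64.6687) (0, 47.9332)]
10. shoelace: 313.3416

Area of P7's cell: 313.3416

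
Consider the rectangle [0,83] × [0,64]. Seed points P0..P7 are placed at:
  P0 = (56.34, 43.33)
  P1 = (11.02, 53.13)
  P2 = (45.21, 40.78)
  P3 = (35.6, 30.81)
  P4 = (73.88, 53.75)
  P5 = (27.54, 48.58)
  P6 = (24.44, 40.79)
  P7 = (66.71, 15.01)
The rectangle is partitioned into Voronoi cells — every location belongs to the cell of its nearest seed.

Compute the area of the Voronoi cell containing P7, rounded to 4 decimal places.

Area of P7's cell: 1101.4474

1. box [0,83]×[0,64]: [(0, 0) (83, 0) (83, 64) (0, 64)]
2. ⊥bis P7·P0 via (61.525,29.17): [(0, 6.6412) (0, 0) (83, 0) (83, 37.0336)]  |A|=1812.5041
3. ⊥bis P7·P1 via (38.865,34.07): [(26.8097, 16.4582) (15.544, 0) (83, 0) (83, 37.0336)]  |A|=1595.5664
4. ⊥bis P7·P2 via (55.96,27.895): [(54.3307, 26.5356) (22.5249, 0) (83, 0) (83, 37.0336)]  |A|=1333.236
5. ⊥bis P7·P3 via (51.155,22.91): [(54.3307, 26.5356) (52.0153, 24.6039) (39.5196, 0) (83, 0) (83, 37.0336)]  |A|=1124.1684
6. ⊥bis P7·P4 via (70.295,34.38): [(73.9207, 33.709) (54.3307, 26.5356) (52.0153, 24.6039) (39.5196, 0) (83, 0) (83, 32.0286)]  |A|=1101.4474
7. ⊥bis P7·P5 via (47.125,31.795): [(73.9207, 33.709) (54.3307, 26.5356) (52.0153, 24.6039) (39.5196, 0) (83, 0) (83, 32.0286)]  |A|=1101.4474
8. ⊥bis P7·P6 via (45.575,27.9): [(73.9207, 33.709) (54.3307, 26.5356) (52.0153, 24.6039) (39.5196, 0) (83, 0) (83, 32.0286)]  |A|=1101.4474
9. canonical 6-gon: [(73.9207, 33.709) (54.3307, 26.5356) (52.0153, 24.6039) (39.5196, 0) (83, 0) (83, 32.0286)]
10. shoelace: 1101.4474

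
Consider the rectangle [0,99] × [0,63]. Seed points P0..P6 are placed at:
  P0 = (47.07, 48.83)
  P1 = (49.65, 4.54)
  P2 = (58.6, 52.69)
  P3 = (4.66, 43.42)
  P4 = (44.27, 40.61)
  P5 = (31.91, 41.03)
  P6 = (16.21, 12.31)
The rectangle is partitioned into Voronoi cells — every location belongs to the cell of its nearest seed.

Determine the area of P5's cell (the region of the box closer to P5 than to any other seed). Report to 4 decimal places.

1. box [0,99]×[0,63]: [(0, 0) (99, 0) (99, 63) (0, 63)]
2. ⊥bis P5·P0 via (39.49,44.93): [(0, 0) (62.607, 0) (30.1928, 63) (0, 63)]  |A|=2923.1934
3. ⊥bis P5·P1 via (40.78,22.785): [(0, 2.9594) (48.8622, 26.7143) (30.1928, 63) (0, 63)]  |A|=2014.6427
4. ⊥bis P5·P2 via (45.255,46.86): [(0, 2.9594) (48.8622, 26.7143) (30.1928, 63) (0, 63)]  |A|=2014.6427
5. ⊥bis P5·P3 via (18.285,42.225): [(15.5022, 10.4959) (48.8622, 26.7143) (30.1928, 63) (20.1071, 63)]  |A|=1021.4106
6. ⊥bis P5·P4 via (38.09,40.82): [(15.5022, 10.4959) (37.4217, 21.1523) (38.3077, 47.2278) (30.1928, 63) (20.1071, 63)]  |A|=874.7158
7. ⊥bis P5·P6 via (24.06,26.67): [(17.2474, 30.3942) (35.6919, 20.3114) (37.4217, 21.1523) (38.3077, 47.2278) (30.1928, 63) (20.1071, 63)]  |A|=682.4106
8. canonical 6-gon: [(17.2474, 30.3942) (35.6919, 20.3114) (37.4217, 21.1523) (38.3077, 47.2278) (30.1928, 63) (20.1071, 63)]
9. shoelace: 682.4106

Area of P5's cell: 682.4106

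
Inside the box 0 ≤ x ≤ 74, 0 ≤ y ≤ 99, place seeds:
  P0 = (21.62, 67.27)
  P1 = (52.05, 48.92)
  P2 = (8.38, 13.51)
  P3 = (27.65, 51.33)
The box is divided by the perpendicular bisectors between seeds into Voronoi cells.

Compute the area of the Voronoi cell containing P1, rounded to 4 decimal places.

1. box [0,74]×[0,99]: [(0, 0) (74, 0) (74, 99) (0, 99)]
2. ⊥bis P1·P0 via (36.835,58.095): [(1.8024, 0) (74, 0) (74, 99) (61.5017, 99)]  |A|=4192.4506
3. ⊥bis P1·P2 via (30.215,31.215): [(24.7156, 37.9972) (55.5258, 0) (74, 0) (74, 99) (61.5017, 99)]  |A|=3171.7789
4. ⊥bis P1·P3 via (39.85,50.125): [(41.382, 65.6353) (37.1389, 22.676) (55.5258, 0) (74, 0) (74, 99) (61.5017, 99)]  |A|=2872.4272
5. canonical 6-gon: [(41.382, 65.6353) (37.1389, 22.676) (55.5258, 0) (74, 0) (74, 99) (61.5017, 99)]
6. shoelace: 2872.4272

Area of P1's cell: 2872.4272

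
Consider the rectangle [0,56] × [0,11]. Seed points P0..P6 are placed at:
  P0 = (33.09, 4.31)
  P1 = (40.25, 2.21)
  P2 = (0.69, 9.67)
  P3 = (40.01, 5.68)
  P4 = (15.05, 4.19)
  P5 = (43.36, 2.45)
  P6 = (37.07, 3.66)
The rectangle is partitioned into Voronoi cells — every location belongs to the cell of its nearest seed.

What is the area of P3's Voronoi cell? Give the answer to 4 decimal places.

Area of P3's cell: 57.5137

1. box [0,56]×[0,11]: [(0, 0) (56, 0) (56, 11) (0, 11)]
2. ⊥bis P3·P0 via (36.55,4.995): [(37.5389, 0) (56, 0) (56, 11) (35.3611, 11)]  |A|=215.0498
3. ⊥bis P3·P1 via (40.13,3.945): [(36.8034, 3.7149) (56, 5.0426) (56, 11) (35.3611, 11)]  |A|=132.3583
4. ⊥bis P3·P2 via (20.35,7.675): [(36.8034, 3.7149) (56, 5.0426) (56, 11) (35.3611, 11)]  |A|=132.3583
5. ⊥bis P3·P4 via (27.53,4.935): [(36.8034, 3.7149) (56, 5.0426) (56, 11) (35.3611, 11)]  |A|=132.3583
6. ⊥bis P3·P5 via (41.685,4.065): [(36.8034, 3.7149) (41.6721, 4.0517) (48.3716, 11) (35.3611, 11)]  |A|=63.1778
7. ⊥bis P3·P6 via (38.54,4.67): [(35.8349, 8.6072) (39.0877, 3.8729) (41.6721, 4.0517) (48.3716, 11) (35.3611, 11)]  |A|=57.5137
8. canonical 5-gon: [(35.8349, 8.6072) (39.0877, 3.8729) (41.6721, 4.0517) (48.3716, 11) (35.3611, 11)]
9. shoelace: 57.5137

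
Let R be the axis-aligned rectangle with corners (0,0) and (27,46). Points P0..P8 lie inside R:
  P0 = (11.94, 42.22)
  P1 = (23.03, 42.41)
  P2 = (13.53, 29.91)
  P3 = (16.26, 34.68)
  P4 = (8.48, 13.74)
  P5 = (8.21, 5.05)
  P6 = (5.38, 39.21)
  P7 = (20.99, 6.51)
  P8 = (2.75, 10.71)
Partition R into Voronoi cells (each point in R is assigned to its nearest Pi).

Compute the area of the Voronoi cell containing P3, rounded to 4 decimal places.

Area of P3's cell: 117.0905

1. box [0,27]×[0,46]: [(0, 0) (27, 0) (27, 46) (0, 46)]
2. ⊥bis P3·P0 via (14.1,38.45): [(0, 30.3715) (0, 0) (27, 0) (27, 45.841)]  |A|=1028.8683
3. ⊥bis P3·P1 via (19.645,38.545): [(17.5177, 40.4081) (0, 30.3715) (0, 0) (27, 0) (27, 32.1034)]  |A|=963.7363
4. ⊥bis P3·P2 via (14.895,32.295): [(17.5177, 40.4081) (9.123, 35.5985) (27, 25.367) (27, 32.1034)]  |A|=117.8747
5. ⊥bis P3·P4 via (12.37,24.21): [(17.5177, 40.4081) (9.123, 35.5985) (27, 25.367) (27, 32.1034)]  |A|=117.8747
6. ⊥bis P3·P5 via (12.235,19.865): [(17.5177, 40.4081) (9.123, 35.5985) (27, 25.367) (27, 32.1034)]  |A|=117.8747
7. ⊥bis P3·P6 via (10.82,36.945): [(17.5177, 40.4081) (10.6154, 36.4535) (10.0407, 35.0733) (27, 25.367) (27, 32.1034)]  |A|=117.0905
8. ⊥bis P3·P7 via (18.625,20.595): [(17.5177, 40.4081) (10.6154, 36.4535) (10.0407, 35.0733) (27, 25.367) (27, 32.1034)]  |A|=117.0905
9. ⊥bis P3·P8 via (9.505,22.695): [(17.5177, 40.4081) (10.6154, 36.4535) (10.0407, 35.0733) (27, 25.367) (27, 32.1034)]  |A|=117.0905
10. canonical 5-gon: [(17.5177, 40.4081) (10.6154, 36.4535) (10.0407, 35.0733) (27, 25.367) (27, 32.1034)]
11. shoelace: 117.0905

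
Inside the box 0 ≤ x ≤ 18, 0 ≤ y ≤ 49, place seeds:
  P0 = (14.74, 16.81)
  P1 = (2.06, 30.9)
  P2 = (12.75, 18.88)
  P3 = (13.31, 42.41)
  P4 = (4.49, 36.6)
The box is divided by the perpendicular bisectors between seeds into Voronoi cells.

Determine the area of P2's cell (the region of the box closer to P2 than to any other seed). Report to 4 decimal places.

1. box [0,18]×[0,49]: [(0, 0) (18, 0) (18, 49) (0, 49)]
2. ⊥bis P2·P0 via (13.745,17.845): [(0, 4.6312) (18, 21.9356) (18, 49) (0, 49)]  |A|=642.8991
3. ⊥bis P2·P1 via (7.405,24.89): [(0, 18.3044) (0, 4.6312) (18, 21.9356) (18, 34.3127)]  |A|=234.4524
4. ⊥bis P2·P3 via (13.03,30.645): [(13.854, 30.6254) (0, 18.3044) (0, 4.6312) (18, 21.9356) (18, 30.5267)]  |A|=226.604
5. ⊥bis P2·P4 via (8.62,27.74): [(14.7635, 30.6037) (12.801, 29.6889) (0, 18.3044) (0, 4.6312) (18, 21.9356) (18, 30.5267)]  |A|=226.1667
6. canonical 6-gon: [(14.7635, 30.6037) (12.801, 29.6889) (0, 18.3044) (0, 4.6312) (18, 21.9356) (18, 30.5267)]
7. shoelace: 226.1667

Area of P2's cell: 226.1667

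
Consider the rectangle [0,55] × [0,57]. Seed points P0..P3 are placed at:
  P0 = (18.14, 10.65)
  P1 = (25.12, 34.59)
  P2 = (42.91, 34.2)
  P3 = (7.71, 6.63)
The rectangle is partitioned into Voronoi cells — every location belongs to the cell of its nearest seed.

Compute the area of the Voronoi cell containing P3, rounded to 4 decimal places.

1. box [0,55]×[0,57]: [(0, 0) (55, 0) (55, 57) (0, 57)]
2. ⊥bis P3·P0 via (12.925,8.64): [(0, 42.1743) (0, 0) (16.2551, 0)]  |A|=342.7732
3. ⊥bis P3·P1 via (16.415,20.61): [(5.7525, 27.2493) (0, 30.8312) (0, 0) (16.2551, 0)]  |A|=310.1478
4. ⊥bis P3·P2 via (25.31,20.415): [(5.7525, 27.2493) (0, 30.8312) (0, 0) (16.2551, 0)]  |A|=310.1478
5. canonical 4-gon: [(5.7525, 27.2493) (0, 30.8312) (0, 0) (16.2551, 0)]
6. shoelace: 310.1478

Area of P3's cell: 310.1478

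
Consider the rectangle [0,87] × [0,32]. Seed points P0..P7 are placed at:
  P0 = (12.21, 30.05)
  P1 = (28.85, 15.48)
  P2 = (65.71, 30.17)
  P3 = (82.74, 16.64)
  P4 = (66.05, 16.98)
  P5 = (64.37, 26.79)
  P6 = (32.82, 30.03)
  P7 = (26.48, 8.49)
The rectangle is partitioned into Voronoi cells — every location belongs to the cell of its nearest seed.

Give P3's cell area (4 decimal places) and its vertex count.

1. box [0,87]×[0,32]: [(0, 0) (87, 0) (87, 32) (0, 32)]
2. ⊥bis P3·P0 via (47.475,23.345): [(43.0364, 0) (87, 0) (87, 32) (49.1206, 32)]  |A|=1309.4886
3. ⊥bis P3·P1 via (55.795,16.06): [(56.1407, 0) (87, 0) (87, 32) (55.4519, 32)]  |A|=998.5187
4. ⊥bis P3·P2 via (74.225,23.405): [(56.1272, 0.6256) (56.1407, 0) (87, 0) (87, 32) (81.0536, 32)]  |A|=596.9004
5. ⊥bis P3·P4 via (74.395,16.81): [(74.5374, 23.7982) (74.0526, 0) (87, 0) (87, 32) (81.0536, 32)]  |A|=377.8508
6. ⊥bis P3·P5 via (73.555,21.715): [(75.0912, 24.4952) (74.5309, 23.4812) (74.0526, 0) (87, 0) (87, 32) (81.0536, 32)]  |A|=377.7653
7. ⊥bis P3·P6 via (57.78,23.335): [(75.0912, 24.4952) (74.5309, 23.4812) (74.0526, 0) (87, 0) (87, 32) (81.0536, 32)]  |A|=377.7653
8. ⊥bis P3·P7 via (54.61,12.565): [(75.0912, 24.4952) (74.5309, 23.4812) (74.0526, 0) (87, 0) (87, 32) (81.0536, 32)]  |A|=377.7653
9. canonical 6-gon: [(75.0912, 24.4952) (74.5309, 23.4812) (74.0526, 0) (87, 0) (87, 32) (81.0536, 32)]
10. shoelace: 377.7653

Area of P3's cell: 377.7653 (6 vertices)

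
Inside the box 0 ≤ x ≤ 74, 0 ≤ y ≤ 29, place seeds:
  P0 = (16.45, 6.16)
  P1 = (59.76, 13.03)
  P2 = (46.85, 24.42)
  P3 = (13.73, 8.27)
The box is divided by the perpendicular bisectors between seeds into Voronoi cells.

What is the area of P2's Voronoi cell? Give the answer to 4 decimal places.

1. box [0,74]×[0,29]: [(0, 0) (74, 0) (74, 29) (0, 29)]
2. ⊥bis P2·P0 via (31.65,15.29): [(40.8341, 0) (74, 0) (74, 29) (23.415, 29)]  |A|=1214.3889
3. ⊥bis P2·P1 via (53.305,18.725): [(39.1938, 2.7307) (62.3702, 29) (23.415, 29)]  |A|=511.6637
4. ⊥bis P2·P3 via (30.29,16.345): [(27.1569, 22.7704) (39.1938, 2.7307) (62.3702, 29) (24.1192, 29)]  |A|=509.4703
5. canonical 4-gon: [(27.1569, 22.7704) (39.1938, 2.7307) (62.3702, 29) (24.1192, 29)]
6. shoelace: 509.4703

Area of P2's cell: 509.4703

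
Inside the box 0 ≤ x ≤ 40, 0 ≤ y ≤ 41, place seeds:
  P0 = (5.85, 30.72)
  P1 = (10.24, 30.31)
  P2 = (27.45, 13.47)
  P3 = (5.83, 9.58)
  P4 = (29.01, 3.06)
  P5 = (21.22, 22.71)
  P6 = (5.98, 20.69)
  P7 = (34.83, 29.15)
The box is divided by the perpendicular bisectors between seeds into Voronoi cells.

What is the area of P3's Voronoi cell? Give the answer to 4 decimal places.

Area of P3's cell: 250.2307

1. box [0,40]×[0,41]: [(0, 0) (40, 0) (40, 41) (0, 41)]
2. ⊥bis P3·P0 via (5.84,20.15): [(0, 20.1555) (0, 0) (40, 0) (40, 20.1177)]  |A|=805.4641
3. ⊥bis P3·P1 via (8.035,19.945): [(7.0769, 20.1488) (0, 20.1555) (0, 0) (40, 0) (40, 13.1449)]  |A|=690.6815
4. ⊥bis P3·P2 via (16.64,11.525): [(15.4072, 18.3767) (7.0769, 20.1488) (0, 20.1555) (0, 0) (18.7136, 0)]  |A|=333.4602
5. ⊥bis P3·P4 via (17.42,6.32): [(17.5155, 6.6594) (15.4072, 18.3767) (7.0769, 20.1488) (0, 20.1555) (0, 0) (15.6423, 0)]  |A|=323.2337
6. ⊥bis P3·P5 via (13.525,16.145): [(17.5155, 6.6594) (16.4191, 12.7528) (10.7815, 19.3607) (7.0769, 20.1488) (0, 20.1555) (0, 0) (15.6423, 0)]  |A|=310.7243
7. ⊥bis P3·P6 via (5.905,15.135): [(17.5155, 6.6594) (16.4191, 12.7528) (14.4855, 15.0192) (0, 15.2147) (0, 0) (15.6423, 0)]  |A|=250.2307
8. ⊥bis P3·P7 via (20.33,19.365): [(17.5155, 6.6594) (16.4191, 12.7528) (14.4855, 15.0192) (0, 15.2147) (0, 0) (15.6423, 0)]  |A|=250.2307
9. canonical 6-gon: [(17.5155, 6.6594) (16.4191, 12.7528) (14.4855, 15.0192) (0, 15.2147) (0, 0) (15.6423, 0)]
10. shoelace: 250.2307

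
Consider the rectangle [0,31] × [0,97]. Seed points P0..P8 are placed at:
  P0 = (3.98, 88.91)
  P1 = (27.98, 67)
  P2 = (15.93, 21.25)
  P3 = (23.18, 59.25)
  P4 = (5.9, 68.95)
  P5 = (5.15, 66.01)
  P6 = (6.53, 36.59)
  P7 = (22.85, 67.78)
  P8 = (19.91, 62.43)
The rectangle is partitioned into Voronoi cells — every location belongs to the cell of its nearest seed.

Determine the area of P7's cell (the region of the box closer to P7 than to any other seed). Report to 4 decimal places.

Area of P7's cell: 236.5195

1. box [0,31]×[0,97]: [(0, 0) (31, 0) (31, 97) (0, 97)]
2. ⊥bis P7·P0 via (13.415,78.345): [(0, 66.3648) (0, 0) (31, 0) (31, 94.0492)]  |A|=2486.4168
3. ⊥bis P7·P1 via (25.415,67.39): [(29.2278, 92.4665) (0, 66.3648) (0, 0) (15.1686, 0)]  |A|=1671.1413
4. ⊥bis P7·P2 via (19.39,44.515): [(21.8806, 44.1446) (29.2278, 92.4665) (0, 66.3648) (0, 47.3987)]  |A|=817.7799
5. ⊥bis P7·P3 via (23.015,63.515): [(24.8365, 63.5855) (29.2278, 92.4665) (0, 66.3648) (0, 62.6246)]  |A|=411.2019
6. ⊥bis P7·P4 via (14.375,68.365): [(14.0162, 63.1669) (24.8365, 63.5855) (29.2278, 92.4665) (15.1722, 79.9143)]  |A|=265.7743
7. ⊥bis P7·P5 via (14,66.895): [(14.1618, 65.2767) (14.3714, 63.1806) (24.8365, 63.5855) (29.2278, 92.4665) (15.1722, 79.9143)]  |A|=265.4006
8. ⊥bis P7·P6 via (14.69,52.185): [(14.1618, 65.2767) (14.3714, 63.1806) (24.8365, 63.5855) (29.2278, 92.4665) (15.1722, 79.9143)]  |A|=265.4006
9. ⊥bis P7·P8 via (21.38,65.105): [(14.4142, 68.9329) (24.1906, 63.5605) (24.8365, 63.5855) (29.2278, 92.4665) (15.1722, 79.9143)]  |A|=236.5195
10. canonical 5-gon: [(14.4142, 68.9329) (24.1906, 63.5605) (24.8365, 63.5855) (29.2278, 92.4665) (15.1722, 79.9143)]
11. shoelace: 236.5195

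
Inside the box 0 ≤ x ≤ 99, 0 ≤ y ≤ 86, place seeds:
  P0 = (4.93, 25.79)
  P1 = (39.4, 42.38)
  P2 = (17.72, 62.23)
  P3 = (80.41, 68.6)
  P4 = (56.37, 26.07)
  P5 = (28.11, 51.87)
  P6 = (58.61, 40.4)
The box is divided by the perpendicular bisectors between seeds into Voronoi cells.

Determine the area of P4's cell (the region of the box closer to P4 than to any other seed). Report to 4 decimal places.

1. box [0,99]×[0,86]: [(0, 0) (99, 0) (99, 86) (0, 86)]
2. ⊥bis P4·P0 via (30.65,25.93): [(30.7911, 0) (99, 0) (99, 86) (30.323, 86)]  |A|=5886.0908
3. ⊥bis P4·P1 via (47.885,34.225): [(30.7022, 16.3468) (30.7911, 0) (99, 0) (99, 86) (97.6464, 86)]  |A|=3541.4494
4. ⊥bis P4·P2 via (37.045,44.15): [(30.7022, 16.3468) (30.7911, 0) (99, 0) (99, 86) (97.6464, 86)]  |A|=3541.4494
5. ⊥bis P4·P3 via (68.39,47.335): [(63.2678, 50.2303) (30.7022, 16.3468) (30.7911, 0) (99, 0) (99, 30.0328)]  |A|=2517.324
6. ⊥bis P4·P5 via (42.24,38.97): [(63.2678, 50.2303) (30.7022, 16.3468) (30.7911, 0) (99, 0) (99, 30.0328)]  |A|=2517.324
7. ⊥bis P4·P6 via (57.49,33.235): [(48.3123, 34.6696) (30.7022, 16.3468) (30.7911, 0) (99, 0) (99, 26.7463)]  |A|=2004.9929
8. canonical 5-gon: [(48.3123, 34.6696) (30.7022, 16.3468) (30.7911, 0) (99, 0) (99, 26.7463)]
9. shoelace: 2004.9929

Area of P4's cell: 2004.9929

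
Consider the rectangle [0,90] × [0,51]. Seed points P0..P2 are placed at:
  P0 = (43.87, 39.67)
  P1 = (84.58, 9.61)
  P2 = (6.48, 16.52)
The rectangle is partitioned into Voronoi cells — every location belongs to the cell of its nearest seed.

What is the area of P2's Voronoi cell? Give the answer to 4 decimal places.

Area of P2's cell: 1365.8663

1. box [0,90]×[0,51]: [(0, 0) (90, 0) (90, 51) (0, 51)]
2. ⊥bis P2·P0 via (25.175,28.095): [(0, 0) (42.57, 0) (10.9934, 51) (0, 51)]  |A|=1365.8663
3. ⊥bis P2·P1 via (45.53,13.065): [(0, 0) (42.57, 0) (10.9934, 51) (0, 51)]  |A|=1365.8663
4. canonical 4-gon: [(0, 0) (42.57, 0) (10.9934, 51) (0, 51)]
5. shoelace: 1365.8663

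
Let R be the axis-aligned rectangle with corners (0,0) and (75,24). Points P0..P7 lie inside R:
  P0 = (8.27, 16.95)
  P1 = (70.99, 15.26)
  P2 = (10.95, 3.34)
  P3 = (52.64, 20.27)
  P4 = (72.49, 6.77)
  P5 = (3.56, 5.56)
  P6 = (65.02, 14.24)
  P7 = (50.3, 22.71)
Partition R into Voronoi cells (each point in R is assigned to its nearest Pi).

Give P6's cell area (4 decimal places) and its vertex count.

Area of P6's cell: 228.5610 (5 vertices)

1. box [0,75]×[0,24]: [(0, 0) (75, 0) (75, 24) (0, 24)]
2. ⊥bis P6·P0 via (36.645,15.595): [(35.9003, 0) (75, 0) (75, 24) (37.0464, 24)]  |A|=924.6402
3. ⊥bis P6·P1 via (68.005,14.75): [(35.9003, 0) (70.5251, 0) (66.4246, 24) (37.0464, 24)]  |A|=768.0365
4. ⊥bis P6·P2 via (37.985,8.79): [(36.6389, 15.4674) (39.757, 0) (70.5251, 0) (66.4246, 24) (37.0464, 24)]  |A|=738.2101
5. ⊥bis P6·P3 via (58.83,17.255): [(50.4255, 0) (70.5251, 0) (66.4246, 24) (62.1153, 24)]  |A|=292.9064
6. ⊥bis P6·P4 via (68.755,10.505): [(50.4255, 0) (58.25, 0) (68.7339, 10.4839) (66.4246, 24) (62.1153, 24)]  |A|=228.561
7. ⊥bis P6·P5 via (34.29,9.9): [(50.4255, 0) (58.25, 0) (68.7339, 10.4839) (66.4246, 24) (62.1153, 24)]  |A|=228.561
8. ⊥bis P6·P7 via (57.66,18.475): [(50.4255, 0) (58.25, 0) (68.7339, 10.4839) (66.4246, 24) (62.1153, 24)]  |A|=228.561
9. canonical 5-gon: [(50.4255, 0) (58.25, 0) (68.7339, 10.4839) (66.4246, 24) (62.1153, 24)]
10. shoelace: 228.561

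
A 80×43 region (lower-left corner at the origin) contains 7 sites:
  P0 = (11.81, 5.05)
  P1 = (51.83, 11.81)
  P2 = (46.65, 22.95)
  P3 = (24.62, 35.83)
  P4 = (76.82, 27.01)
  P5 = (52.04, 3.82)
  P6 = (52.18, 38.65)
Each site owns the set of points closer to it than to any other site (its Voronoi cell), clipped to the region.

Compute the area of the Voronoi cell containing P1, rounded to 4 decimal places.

Area of P1's cell: 328.6359

1. box [0,80]×[0,43]: [(0, 0) (80, 0) (80, 43) (0, 43)]
2. ⊥bis P1·P0 via (31.82,8.43): [(33.244, 0) (80, 0) (80, 43) (25.9806, 43)]  |A|=2166.6722
3. ⊥bis P1·P2 via (49.24,17.38): [(31.6869, 9.218) (33.244, 0) (80, 0) (80, 31.6831)]  |A|=980.8528
4. ⊥bis P1·P3 via (38.225,23.82): [(31.6869, 9.218) (33.244, 0) (80, 0) (80, 31.6831)]  |A|=980.8528
5. ⊥bis P1·P4 via (64.325,19.41): [(61.9617, 23.2955) (31.6869, 9.218) (33.244, 0) (76.131, 0)]  |A|=650.0327
6. ⊥bis P1·P5 via (51.935,7.815): [(71.0717, 8.318) (61.9617, 23.2955) (31.6869, 9.218) (32.0123, 7.2914)]  |A|=328.6359
7. ⊥bis P1·P6 via (52.005,25.23): [(71.0717, 8.318) (61.9617, 23.2955) (31.6869, 9.218) (32.0123, 7.2914)]  |A|=328.6359
8. canonical 4-gon: [(71.0717, 8.318) (61.9617, 23.2955) (31.6869, 9.218) (32.0123, 7.2914)]
9. shoelace: 328.6359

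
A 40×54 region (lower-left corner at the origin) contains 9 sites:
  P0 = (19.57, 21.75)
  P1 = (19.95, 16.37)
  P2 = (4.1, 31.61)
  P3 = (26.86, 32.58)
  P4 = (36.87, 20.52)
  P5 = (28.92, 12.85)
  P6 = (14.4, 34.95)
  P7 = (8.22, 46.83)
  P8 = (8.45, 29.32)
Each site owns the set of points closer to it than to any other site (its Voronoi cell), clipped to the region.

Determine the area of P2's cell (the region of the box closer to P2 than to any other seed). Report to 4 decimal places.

Area of P2's cell: 109.9971

1. box [0,40]×[0,54]: [(0, 0) (40, 0) (40, 54) (0, 54)]
2. ⊥bis P2·P0 via (11.835,26.68): [(0, 8.1113) (29.2477, 54) (0, 54)]  |A|=671.0707
3. ⊥bis P2·P1 via (12.025,23.99): [(0, 11.4837) (6.3758, 18.1146) (29.2477, 54) (0, 54)]  |A|=660.3199
4. ⊥bis P2·P3 via (15.48,32.095): [(0, 11.4837) (6.3758, 18.1146) (15.4679, 32.3798) (14.5464, 54) (0, 54)]  |A|=501.3975
5. ⊥bis P2·P4 via (20.485,26.065): [(0, 11.4837) (6.3758, 18.1146) (15.4679, 32.3798) (14.5464, 54) (0, 54)]  |A|=501.3975
6. ⊥bis P2·P5 via (16.51,22.23): [(0, 11.4837) (6.3758, 18.1146) (15.4679, 32.3798) (14.5464, 54) (0, 54)]  |A|=501.3975
7. ⊥bis P2·P6 via (9.25,33.28): [(0, 11.4837) (6.3758, 18.1146) (11.5402, 26.2174) (2.5311, 54) (0, 54)]  |A|=289.1914
8. ⊥bis P2·P7 via (6.16,39.22): [(0, 40.8875) (0, 11.4837) (6.3758, 18.1146) (11.5402, 26.2174) (7.4358, 38.8746)]  |A|=221.2985
9. ⊥bis P2·P8 via (6.275,30.465): [(0, 40.8875) (0, 18.5452) (8.6809, 35.0351) (7.4358, 38.8746)]  |A|=109.9971
10. canonical 4-gon: [(0, 40.8875) (0, 18.5452) (8.6809, 35.0351) (7.4358, 38.8746)]
11. shoelace: 109.9971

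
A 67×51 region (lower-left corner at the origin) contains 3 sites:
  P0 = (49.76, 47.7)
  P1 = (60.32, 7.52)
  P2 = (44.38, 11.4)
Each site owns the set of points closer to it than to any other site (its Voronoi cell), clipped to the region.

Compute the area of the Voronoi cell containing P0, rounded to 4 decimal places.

Area of P0's cell: 1281.3771

1. box [0,67]×[0,51]: [(0, 0) (67, 0) (67, 51) (0, 51)]
2. ⊥bis P0·P1 via (55.04,27.61): [(0, 13.1445) (67, 30.7533) (67, 51) (0, 51)]  |A|=1946.4227
3. ⊥bis P0·P2 via (47.07,29.55): [(0, 36.5262) (56.886, 28.0952) (67, 30.7533) (67, 51) (0, 51)]  |A|=1281.3771
4. canonical 5-gon: [(0, 36.5262) (56.886, 28.0952) (67, 30.7533) (67, 51) (0, 51)]
5. shoelace: 1281.3771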